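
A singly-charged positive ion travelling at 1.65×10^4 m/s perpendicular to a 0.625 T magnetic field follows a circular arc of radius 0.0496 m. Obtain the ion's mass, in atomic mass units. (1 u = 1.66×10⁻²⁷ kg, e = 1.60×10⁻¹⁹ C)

m ≈ 181 u

qvB = mv²/r ⇒ m = qBr/v.
m = (1×1.60×10^-19)(0.625)(0.0496) / (1.65×10^4) = 3.01×10^-25 kg = 181 u.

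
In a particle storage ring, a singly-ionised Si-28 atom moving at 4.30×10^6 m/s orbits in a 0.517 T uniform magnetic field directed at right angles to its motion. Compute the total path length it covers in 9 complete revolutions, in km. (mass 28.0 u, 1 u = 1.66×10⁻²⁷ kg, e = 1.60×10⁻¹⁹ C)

L ≈ 0.137 km

r = mv/(qB) = 2.42 m, so one revolution covers 2πr = 15.2 m.
In 9 revolutions: L = 9·2πr = 137 m.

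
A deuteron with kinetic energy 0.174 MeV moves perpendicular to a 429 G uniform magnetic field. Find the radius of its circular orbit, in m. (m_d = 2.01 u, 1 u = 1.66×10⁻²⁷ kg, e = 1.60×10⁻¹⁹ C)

Convert the energy: K = 0.174 MeV = 2.78×10^-14 J.
v = √(2K/m) = √(2·2.78×10^-14/3.34×10^-27) = 4.09×10^6 m/s.
r = mv/(qB) = (3.34×10^-27)(4.09×10^6) / [(1×1.60×10^-19)(0.0429)] = 1.99 m.

r ≈ 1.99 m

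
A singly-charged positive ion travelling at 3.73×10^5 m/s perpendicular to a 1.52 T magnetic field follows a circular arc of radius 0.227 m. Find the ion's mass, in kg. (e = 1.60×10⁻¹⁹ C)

qvB = mv²/r ⇒ m = qBr/v.
m = (1×1.60×10^-19)(1.52)(0.227) / (3.73×10^5) = 1.48×10^-25 kg.

m ≈ 1.48×10^-25 kg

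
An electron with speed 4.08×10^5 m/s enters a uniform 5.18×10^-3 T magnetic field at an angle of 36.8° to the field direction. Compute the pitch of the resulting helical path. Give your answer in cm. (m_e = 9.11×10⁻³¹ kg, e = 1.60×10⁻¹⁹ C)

The velocity component along B is v∥ = v cos36.8° = 3.27×10^5 m/s.
The cyclotron period T = 2πm/(qB) = 6.91×10^-9 s is set by m, q, B alone.
Pitch = v∥·T = (3.27×10^5)(6.91×10^-9) = 2.26×10^-3 m.

pitch ≈ 0.226 cm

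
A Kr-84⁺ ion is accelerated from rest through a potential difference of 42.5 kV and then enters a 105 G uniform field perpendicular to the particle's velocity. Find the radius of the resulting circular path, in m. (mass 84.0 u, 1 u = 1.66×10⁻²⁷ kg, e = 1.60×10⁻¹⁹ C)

The kinetic energy gained is K = qV = (1×1.60×10^-19)(4.25×10^4) = 6.80×10^-15 J.
v = √(2K/m) = 3.12×10^5 m/s.
r = mv/(qB) = (1.39×10^-25)(3.12×10^5) / [(1×1.60×10^-19)(0.0105)] = 25.9 m.

r ≈ 25.9 m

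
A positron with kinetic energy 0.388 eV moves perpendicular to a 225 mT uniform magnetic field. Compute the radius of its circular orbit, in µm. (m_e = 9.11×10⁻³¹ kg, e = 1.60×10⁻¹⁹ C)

r ≈ 9.34 µm

Convert the energy: K = 0.388 eV = 6.21×10^-20 J.
v = √(2K/m) = √(2·6.21×10^-20/9.11×10^-31) = 3.69×10^5 m/s.
r = mv/(qB) = (9.11×10^-31)(3.69×10^5) / [(1×1.60×10^-19)(0.225)] = 9.34×10^-6 m.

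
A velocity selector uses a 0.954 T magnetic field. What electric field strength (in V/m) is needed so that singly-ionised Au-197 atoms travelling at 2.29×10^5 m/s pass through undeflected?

E ≈ 2.18×10^5 V/m

qE = qvB ⇒ E = vB = (2.29×10^5)(0.954) = 2.18×10^5 V/m.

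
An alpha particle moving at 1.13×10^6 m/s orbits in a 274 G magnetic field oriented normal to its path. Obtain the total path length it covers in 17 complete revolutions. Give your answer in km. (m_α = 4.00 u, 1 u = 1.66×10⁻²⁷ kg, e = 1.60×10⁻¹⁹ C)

r = mv/(qB) = 0.856 m, so one revolution covers 2πr = 5.38 m.
In 17 revolutions: L = 17·2πr = 91.4 m.

L ≈ 0.0914 km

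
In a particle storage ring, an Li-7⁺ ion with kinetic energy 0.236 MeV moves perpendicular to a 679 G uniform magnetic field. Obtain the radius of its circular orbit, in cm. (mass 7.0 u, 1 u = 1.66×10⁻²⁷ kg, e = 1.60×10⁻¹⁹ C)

r ≈ 273 cm

Convert the energy: K = 0.236 MeV = 3.78×10^-14 J.
v = √(2K/m) = √(2·3.78×10^-14/1.16×10^-26) = 2.55×10^6 m/s.
r = mv/(qB) = (1.16×10^-26)(2.55×10^6) / [(1×1.60×10^-19)(0.0679)] = 2.73 m.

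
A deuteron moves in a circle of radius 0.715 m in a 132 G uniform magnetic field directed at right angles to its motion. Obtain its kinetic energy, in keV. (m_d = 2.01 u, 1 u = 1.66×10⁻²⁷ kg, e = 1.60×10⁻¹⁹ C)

v = qBr/m = (1×1.60×10^-19)(0.0132)(0.715) / (3.34×10^-27) = 4.53×10^5 m/s.
K = ½mv² = 0.5·(3.34×10^-27)·(4.53×10^5)² = 3.42×10^-16 J = 2.14 keV.

K ≈ 2.14 keV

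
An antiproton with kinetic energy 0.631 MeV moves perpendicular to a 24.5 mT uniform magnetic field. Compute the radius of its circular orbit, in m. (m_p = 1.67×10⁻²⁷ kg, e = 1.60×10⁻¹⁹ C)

r ≈ 4.68 m

Convert the energy: K = 0.631 MeV = 1.01×10^-13 J.
v = √(2K/m) = √(2·1.01×10^-13/1.67×10^-27) = 1.10×10^7 m/s.
r = mv/(qB) = (1.67×10^-27)(1.10×10^7) / [(1×1.60×10^-19)(0.0245)] = 4.68 m.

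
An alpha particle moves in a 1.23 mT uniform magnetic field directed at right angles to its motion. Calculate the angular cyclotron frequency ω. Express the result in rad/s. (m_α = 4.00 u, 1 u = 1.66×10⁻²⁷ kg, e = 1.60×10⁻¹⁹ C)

ω ≈ 5.93×10^4 rad/s

ω = qB/m = (2×1.60×10^-19)(1.23×10^-3) / (6.64×10^-27) = 5.93×10^4 rad/s.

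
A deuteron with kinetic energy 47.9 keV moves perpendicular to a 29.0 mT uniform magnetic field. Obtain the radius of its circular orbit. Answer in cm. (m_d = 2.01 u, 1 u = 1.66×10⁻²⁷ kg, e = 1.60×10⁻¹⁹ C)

r ≈ 154 cm

Convert the energy: K = 47.9 keV = 7.66×10^-15 J.
v = √(2K/m) = √(2·7.66×10^-15/3.34×10^-27) = 2.14×10^6 m/s.
r = mv/(qB) = (3.34×10^-27)(2.14×10^6) / [(1×1.60×10^-19)(0.0290)] = 1.54 m.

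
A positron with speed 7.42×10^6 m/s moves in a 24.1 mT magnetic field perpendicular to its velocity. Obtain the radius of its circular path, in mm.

r ≈ 1.75 mm

The magnetic force provides the centripetal force: qvB = mv²/r, so r = mv/(qB).
r = (9.11×10^-31 kg)(7.42×10^6 m/s) / [(1×1.60×10^-19 C)(0.0241 T)] = 1.75×10^-3 m.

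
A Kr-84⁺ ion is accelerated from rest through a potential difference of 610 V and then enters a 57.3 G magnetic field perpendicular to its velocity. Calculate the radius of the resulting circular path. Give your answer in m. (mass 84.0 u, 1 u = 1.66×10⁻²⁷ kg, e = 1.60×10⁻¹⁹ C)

The kinetic energy gained is K = qV = (1×1.60×10^-19)(610) = 9.76×10^-17 J.
v = √(2K/m) = 3.74×10^4 m/s.
r = mv/(qB) = (1.39×10^-25)(3.74×10^4) / [(1×1.60×10^-19)(5.73×10^-3)] = 5.69 m.

r ≈ 5.69 m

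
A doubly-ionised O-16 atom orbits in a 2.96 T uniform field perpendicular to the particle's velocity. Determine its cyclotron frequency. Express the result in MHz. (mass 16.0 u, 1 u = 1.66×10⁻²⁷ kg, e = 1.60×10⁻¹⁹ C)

f ≈ 5.68 MHz

f = qB/(2πm) = (2×1.60×10^-19)(2.96) / [2π(2.66×10^-26)] = 5.68×10^6 Hz.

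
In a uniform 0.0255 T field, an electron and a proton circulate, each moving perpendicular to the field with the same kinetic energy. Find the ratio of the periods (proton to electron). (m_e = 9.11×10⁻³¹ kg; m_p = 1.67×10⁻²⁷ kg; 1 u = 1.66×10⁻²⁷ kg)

T = 2πm/(qB) is independent of speed, so T₂/T₁ = (m₂/q₂)/(m₁/q₁).
T_{proton}/T_{electron} = (1.67×10^-27/1e) / (9.11×10^-31/1e) = 1830.

ratio ≈ 1830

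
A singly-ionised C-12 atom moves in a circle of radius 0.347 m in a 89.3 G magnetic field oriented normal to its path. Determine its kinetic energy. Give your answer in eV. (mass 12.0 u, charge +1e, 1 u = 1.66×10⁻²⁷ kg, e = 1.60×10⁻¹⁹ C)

K ≈ 38.6 eV

v = qBr/m = (1×1.60×10^-19)(8.93×10^-3)(0.347) / (1.99×10^-26) = 2.49×10^4 m/s.
K = ½mv² = 0.5·(1.99×10^-26)·(2.49×10^4)² = 6.17×10^-18 J = 38.6 eV.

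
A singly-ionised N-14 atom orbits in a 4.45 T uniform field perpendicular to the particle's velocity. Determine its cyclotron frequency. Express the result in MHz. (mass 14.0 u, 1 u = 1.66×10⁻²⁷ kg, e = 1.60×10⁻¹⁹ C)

f = qB/(2πm) = (1×1.60×10^-19)(4.45) / [2π(2.32×10^-26)] = 4.88×10^6 Hz.

f ≈ 4.88 MHz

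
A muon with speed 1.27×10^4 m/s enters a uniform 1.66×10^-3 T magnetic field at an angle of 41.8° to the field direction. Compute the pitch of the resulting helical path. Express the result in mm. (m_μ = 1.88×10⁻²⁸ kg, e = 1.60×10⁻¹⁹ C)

The velocity component along B is v∥ = v cos41.8° = 9470 m/s.
The cyclotron period T = 2πm/(qB) = 4.45×10^-6 s is set by m, q, B alone.
Pitch = v∥·T = (9470)(4.45×10^-6) = 0.0421 m.

pitch ≈ 42.1 mm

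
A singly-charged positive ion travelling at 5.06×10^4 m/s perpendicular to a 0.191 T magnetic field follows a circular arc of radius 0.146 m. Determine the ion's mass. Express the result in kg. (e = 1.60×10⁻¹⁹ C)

qvB = mv²/r ⇒ m = qBr/v.
m = (1×1.60×10^-19)(0.191)(0.146) / (5.06×10^4) = 8.82×10^-26 kg.

m ≈ 8.82×10^-26 kg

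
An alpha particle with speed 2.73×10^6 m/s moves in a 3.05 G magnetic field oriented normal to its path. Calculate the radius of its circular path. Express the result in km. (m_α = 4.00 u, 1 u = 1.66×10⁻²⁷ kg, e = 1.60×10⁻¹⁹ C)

r ≈ 0.186 km

The magnetic force provides the centripetal force: qvB = mv²/r, so r = mv/(qB).
r = (6.64×10^-27 kg)(2.73×10^6 m/s) / [(2×1.60×10^-19 C)(3.05×10^-4 T)] = 186 m.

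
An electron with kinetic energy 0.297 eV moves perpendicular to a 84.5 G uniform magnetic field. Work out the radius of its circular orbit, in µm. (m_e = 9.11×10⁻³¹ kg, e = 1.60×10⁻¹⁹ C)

Convert the energy: K = 0.297 eV = 4.75×10^-20 J.
v = √(2K/m) = √(2·4.75×10^-20/9.11×10^-31) = 3.23×10^5 m/s.
r = mv/(qB) = (9.11×10^-31)(3.23×10^5) / [(1×1.60×10^-19)(8.45×10^-3)] = 2.18×10^-4 m.

r ≈ 218 µm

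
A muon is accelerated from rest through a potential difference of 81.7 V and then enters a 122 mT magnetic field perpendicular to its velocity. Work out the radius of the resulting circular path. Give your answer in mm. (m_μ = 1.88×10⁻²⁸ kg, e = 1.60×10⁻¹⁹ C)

The kinetic energy gained is K = qV = (1×1.60×10^-19)(81.7) = 1.31×10^-17 J.
v = √(2K/m) = 3.73×10^5 m/s.
r = mv/(qB) = (1.88×10^-28)(3.73×10^5) / [(1×1.60×10^-19)(0.122)] = 3.59×10^-3 m.

r ≈ 3.59 mm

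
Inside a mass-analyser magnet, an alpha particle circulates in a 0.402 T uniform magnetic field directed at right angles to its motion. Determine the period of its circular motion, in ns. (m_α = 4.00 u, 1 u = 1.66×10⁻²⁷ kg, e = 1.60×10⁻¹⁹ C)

The cyclotron period is independent of speed: T = 2πm/(qB).
T = 2π(6.64×10^-27) / [(2×1.60×10^-19)(0.402)] = 3.24×10^-7 s.

T ≈ 324 ns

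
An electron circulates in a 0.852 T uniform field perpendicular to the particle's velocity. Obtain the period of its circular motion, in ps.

The cyclotron period is independent of speed: T = 2πm/(qB).
T = 2π(9.11×10^-31) / [(1×1.60×10^-19)(0.852)] = 4.20×10^-11 s.

T ≈ 42.0 ps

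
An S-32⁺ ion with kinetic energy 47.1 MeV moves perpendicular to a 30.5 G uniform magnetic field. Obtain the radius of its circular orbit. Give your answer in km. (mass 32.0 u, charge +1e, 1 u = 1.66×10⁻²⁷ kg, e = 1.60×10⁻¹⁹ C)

r ≈ 1.83 km

Convert the energy: K = 47.1 MeV = 7.54×10^-12 J.
v = √(2K/m) = √(2·7.54×10^-12/5.31×10^-26) = 1.68×10^7 m/s.
r = mv/(qB) = (5.31×10^-26)(1.68×10^7) / [(1×1.60×10^-19)(3.05×10^-3)] = 1830 m.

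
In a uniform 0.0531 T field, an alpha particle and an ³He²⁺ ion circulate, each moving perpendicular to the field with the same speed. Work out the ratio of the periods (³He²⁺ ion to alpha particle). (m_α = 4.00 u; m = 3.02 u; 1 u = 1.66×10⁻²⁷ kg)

ratio ≈ 0.755

T = 2πm/(qB) is independent of speed, so T₂/T₁ = (m₂/q₂)/(m₁/q₁).
T_{³He²⁺ ion}/T_{alpha particle} = (5.01×10^-27/2e) / (6.64×10^-27/2e) = 0.755.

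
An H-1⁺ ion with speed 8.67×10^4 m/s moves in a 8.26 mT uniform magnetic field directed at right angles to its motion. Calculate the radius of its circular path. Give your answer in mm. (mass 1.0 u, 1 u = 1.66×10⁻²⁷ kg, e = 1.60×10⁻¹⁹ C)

r ≈ 109 mm

The magnetic force provides the centripetal force: qvB = mv²/r, so r = mv/(qB).
r = (1.66×10^-27 kg)(8.67×10^4 m/s) / [(1×1.60×10^-19 C)(8.26×10^-3 T)] = 0.109 m.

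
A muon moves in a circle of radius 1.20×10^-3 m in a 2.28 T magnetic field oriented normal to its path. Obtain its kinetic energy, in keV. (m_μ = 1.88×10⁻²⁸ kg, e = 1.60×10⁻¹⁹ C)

K ≈ 3.19 keV

v = qBr/m = (1×1.60×10^-19)(2.28)(1.20×10^-3) / (1.88×10^-28) = 2.33×10^6 m/s.
K = ½mv² = 0.5·(1.88×10^-28)·(2.33×10^6)² = 5.10×10^-16 J = 3.19 keV.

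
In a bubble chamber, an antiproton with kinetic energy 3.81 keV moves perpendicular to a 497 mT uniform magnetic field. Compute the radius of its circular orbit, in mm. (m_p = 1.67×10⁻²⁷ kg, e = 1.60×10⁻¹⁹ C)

Convert the energy: K = 3.81 keV = 6.10×10^-16 J.
v = √(2K/m) = √(2·6.10×10^-16/1.67×10^-27) = 8.54×10^5 m/s.
r = mv/(qB) = (1.67×10^-27)(8.54×10^5) / [(1×1.60×10^-19)(0.497)] = 0.0179 m.

r ≈ 17.9 mm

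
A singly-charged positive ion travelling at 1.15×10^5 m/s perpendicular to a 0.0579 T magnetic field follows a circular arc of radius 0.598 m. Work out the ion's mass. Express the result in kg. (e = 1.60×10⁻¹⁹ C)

qvB = mv²/r ⇒ m = qBr/v.
m = (1×1.60×10^-19)(0.0579)(0.598) / (1.15×10^5) = 4.82×10^-26 kg.

m ≈ 4.82×10^-26 kg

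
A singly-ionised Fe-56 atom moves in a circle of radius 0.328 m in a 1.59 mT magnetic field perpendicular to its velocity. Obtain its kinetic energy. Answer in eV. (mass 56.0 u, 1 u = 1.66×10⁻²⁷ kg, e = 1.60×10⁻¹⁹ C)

K ≈ 0.234 eV

v = qBr/m = (1×1.60×10^-19)(1.59×10^-3)(0.328) / (9.30×10^-26) = 898 m/s.
K = ½mv² = 0.5·(9.30×10^-26)·(898)² = 3.75×10^-20 J = 0.234 eV.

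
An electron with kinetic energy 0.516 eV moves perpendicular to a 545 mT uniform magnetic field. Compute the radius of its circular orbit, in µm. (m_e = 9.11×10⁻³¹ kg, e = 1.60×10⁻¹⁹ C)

r ≈ 4.45 µm

Convert the energy: K = 0.516 eV = 8.26×10^-20 J.
v = √(2K/m) = √(2·8.26×10^-20/9.11×10^-31) = 4.26×10^5 m/s.
r = mv/(qB) = (9.11×10^-31)(4.26×10^5) / [(1×1.60×10^-19)(0.545)] = 4.45×10^-6 m.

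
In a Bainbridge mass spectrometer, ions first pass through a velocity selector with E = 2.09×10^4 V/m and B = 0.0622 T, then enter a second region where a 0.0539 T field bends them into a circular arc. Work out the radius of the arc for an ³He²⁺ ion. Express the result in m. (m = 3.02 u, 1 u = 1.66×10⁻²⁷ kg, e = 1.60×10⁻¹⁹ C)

r ≈ 0.0977 m

The selector passes v = E/B = 2.09×10^4/0.0622 = 3.36×10^5 m/s.
In the deflection region, r = mv/(qB₂) = (5.01×10^-27)(3.36×10^5) / [(2×1.60×10^-19)(0.0539)] = 0.0977 m.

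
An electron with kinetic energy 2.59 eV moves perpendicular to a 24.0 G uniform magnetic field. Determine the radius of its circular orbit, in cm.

r ≈ 0.226 cm

Convert the energy: K = 2.59 eV = 4.14×10^-19 J.
v = √(2K/m) = √(2·4.14×10^-19/9.11×10^-31) = 9.54×10^5 m/s.
r = mv/(qB) = (9.11×10^-31)(9.54×10^5) / [(1×1.60×10^-19)(2.40×10^-3)] = 2.26×10^-3 m.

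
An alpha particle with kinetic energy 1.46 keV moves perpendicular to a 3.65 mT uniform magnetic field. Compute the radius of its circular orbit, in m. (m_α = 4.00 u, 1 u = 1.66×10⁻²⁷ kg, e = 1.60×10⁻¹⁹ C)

Convert the energy: K = 1.46 keV = 2.34×10^-16 J.
v = √(2K/m) = √(2·2.34×10^-16/6.64×10^-27) = 2.65×10^5 m/s.
r = mv/(qB) = (6.64×10^-27)(2.65×10^5) / [(2×1.60×10^-19)(3.65×10^-3)] = 1.51 m.

r ≈ 1.51 m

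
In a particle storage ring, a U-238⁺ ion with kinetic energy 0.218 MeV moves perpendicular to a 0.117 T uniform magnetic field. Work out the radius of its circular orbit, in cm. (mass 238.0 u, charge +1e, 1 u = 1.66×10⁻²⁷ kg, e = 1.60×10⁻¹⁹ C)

r ≈ 887 cm

Convert the energy: K = 0.218 MeV = 3.49×10^-14 J.
v = √(2K/m) = √(2·3.49×10^-14/3.95×10^-25) = 4.20×10^5 m/s.
r = mv/(qB) = (3.95×10^-25)(4.20×10^5) / [(1×1.60×10^-19)(0.117)] = 8.87 m.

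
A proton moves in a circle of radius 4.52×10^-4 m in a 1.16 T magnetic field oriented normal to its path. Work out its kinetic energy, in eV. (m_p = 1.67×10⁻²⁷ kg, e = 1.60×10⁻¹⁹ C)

K ≈ 13.2 eV

v = qBr/m = (1×1.60×10^-19)(1.16)(4.52×10^-4) / (1.67×10^-27) = 5.02×10^4 m/s.
K = ½mv² = 0.5·(1.67×10^-27)·(5.02×10^4)² = 2.11×10^-18 J = 13.2 eV.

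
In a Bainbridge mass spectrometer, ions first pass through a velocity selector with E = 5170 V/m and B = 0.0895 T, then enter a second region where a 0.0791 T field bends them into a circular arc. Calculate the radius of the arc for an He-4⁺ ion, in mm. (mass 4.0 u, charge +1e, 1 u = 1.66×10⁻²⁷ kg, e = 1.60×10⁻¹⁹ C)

The selector passes v = E/B = 5170/0.0895 = 5.78×10^4 m/s.
In the deflection region, r = mv/(qB₂) = (6.64×10^-27)(5.78×10^4) / [(1×1.60×10^-19)(0.0791)] = 0.0303 m.

r ≈ 30.3 mm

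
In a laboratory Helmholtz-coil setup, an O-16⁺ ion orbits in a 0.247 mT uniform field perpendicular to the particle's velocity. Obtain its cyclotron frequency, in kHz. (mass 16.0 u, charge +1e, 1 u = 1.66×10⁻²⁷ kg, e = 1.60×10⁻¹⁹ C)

f ≈ 0.237 kHz

f = qB/(2πm) = (1×1.60×10^-19)(2.47×10^-4) / [2π(2.66×10^-26)] = 237 Hz.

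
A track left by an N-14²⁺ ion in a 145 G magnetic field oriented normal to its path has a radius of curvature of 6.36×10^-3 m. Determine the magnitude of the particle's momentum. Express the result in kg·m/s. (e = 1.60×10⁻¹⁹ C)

p ≈ 2.95×10^-23 kg·m/s

Since qvB = mv²/r, the momentum p = mv = qBr.
p = (2×1.60×10^-19)(0.0145)(6.36×10^-3) = 2.95×10^-23 kg·m/s.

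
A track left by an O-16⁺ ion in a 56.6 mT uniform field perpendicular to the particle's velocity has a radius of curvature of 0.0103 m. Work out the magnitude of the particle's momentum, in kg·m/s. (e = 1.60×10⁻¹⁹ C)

Since qvB = mv²/r, the momentum p = mv = qBr.
p = (1×1.60×10^-19)(0.0566)(0.0103) = 9.33×10^-23 kg·m/s.

p ≈ 9.33×10^-23 kg·m/s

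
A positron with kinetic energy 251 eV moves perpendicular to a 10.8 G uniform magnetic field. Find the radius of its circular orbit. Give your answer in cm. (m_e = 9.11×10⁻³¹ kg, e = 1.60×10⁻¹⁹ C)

r ≈ 4.95 cm

Convert the energy: K = 251 eV = 4.02×10^-17 J.
v = √(2K/m) = √(2·4.02×10^-17/9.11×10^-31) = 9.39×10^6 m/s.
r = mv/(qB) = (9.11×10^-31)(9.39×10^6) / [(1×1.60×10^-19)(1.08×10^-3)] = 0.0495 m.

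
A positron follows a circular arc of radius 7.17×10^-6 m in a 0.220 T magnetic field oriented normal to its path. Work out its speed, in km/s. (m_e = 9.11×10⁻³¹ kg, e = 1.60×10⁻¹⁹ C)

From qvB = mv²/r, v = qBr/m.
v = (1×1.60×10^-19)(0.220)(7.17×10^-6) / (9.11×10^-31) = 2.77×10^5 m/s.

v ≈ 277 km/s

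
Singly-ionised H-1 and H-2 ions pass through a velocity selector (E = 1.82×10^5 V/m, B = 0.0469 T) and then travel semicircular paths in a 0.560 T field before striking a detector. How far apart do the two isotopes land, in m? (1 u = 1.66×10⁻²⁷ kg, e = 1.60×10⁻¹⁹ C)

Both emerge at v = E/B₁ = 3.88×10^6 m/s.
r = mv/(qB₂), so r₁ = 0.07189 m and r₂ = 0.1438 m, giving Δr = 0.0719 m.
After a semicircle each ion lands a diameter 2r from the entry slit, so the separation is 2Δr = 0.144 m.

Δd ≈ 0.144 m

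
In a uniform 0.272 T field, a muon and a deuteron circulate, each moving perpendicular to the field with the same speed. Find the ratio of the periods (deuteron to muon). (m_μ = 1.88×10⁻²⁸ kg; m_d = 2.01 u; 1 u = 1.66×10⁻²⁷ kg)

T = 2πm/(qB) is independent of speed, so T₂/T₁ = (m₂/q₂)/(m₁/q₁).
T_{deuteron}/T_{muon} = (3.34×10^-27/1e) / (1.88×10^-28/1e) = 17.7.

ratio ≈ 17.7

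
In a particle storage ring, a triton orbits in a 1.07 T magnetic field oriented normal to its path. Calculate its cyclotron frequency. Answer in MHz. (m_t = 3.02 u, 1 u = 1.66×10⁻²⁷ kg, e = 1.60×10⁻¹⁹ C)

f ≈ 5.44 MHz

f = qB/(2πm) = (1×1.60×10^-19)(1.07) / [2π(5.01×10^-27)] = 5.44×10^6 Hz.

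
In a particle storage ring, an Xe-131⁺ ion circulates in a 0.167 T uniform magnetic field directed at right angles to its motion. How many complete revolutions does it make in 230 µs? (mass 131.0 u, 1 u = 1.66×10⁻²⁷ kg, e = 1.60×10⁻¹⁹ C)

N = 4

T = 2πm/(qB) = 2π(2.1746×10^-25) / [(1×1.60×10^-19)(0.167)] = 5.1136×10^-5 s.
N = t/T = 2.30×10^-4 / 5.1136×10^-5 ≈ 4.50, so 4 complete revolutions.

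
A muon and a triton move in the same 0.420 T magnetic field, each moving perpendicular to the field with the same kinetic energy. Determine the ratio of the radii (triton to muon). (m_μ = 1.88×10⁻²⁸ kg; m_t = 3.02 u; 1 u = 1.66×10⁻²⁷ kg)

r = √(2mK)/(qB) ⇒ at equal K, r ∝ √m/q.
r_{triton}/r_{muon} = 5.16.

ratio ≈ 5.16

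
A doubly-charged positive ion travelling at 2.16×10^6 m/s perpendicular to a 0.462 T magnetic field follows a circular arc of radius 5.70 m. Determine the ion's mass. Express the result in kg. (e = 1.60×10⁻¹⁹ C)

qvB = mv²/r ⇒ m = qBr/v.
m = (2×1.60×10^-19)(0.462)(5.70) / (2.16×10^6) = 3.90×10^-25 kg.

m ≈ 3.90×10^-25 kg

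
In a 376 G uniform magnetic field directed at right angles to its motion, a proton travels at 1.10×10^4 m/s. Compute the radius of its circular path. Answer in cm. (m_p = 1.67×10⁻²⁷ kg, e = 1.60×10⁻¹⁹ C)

The magnetic force provides the centripetal force: qvB = mv²/r, so r = mv/(qB).
r = (1.67×10^-27 kg)(1.10×10^4 m/s) / [(1×1.60×10^-19 C)(0.0376 T)] = 3.05×10^-3 m.

r ≈ 0.305 cm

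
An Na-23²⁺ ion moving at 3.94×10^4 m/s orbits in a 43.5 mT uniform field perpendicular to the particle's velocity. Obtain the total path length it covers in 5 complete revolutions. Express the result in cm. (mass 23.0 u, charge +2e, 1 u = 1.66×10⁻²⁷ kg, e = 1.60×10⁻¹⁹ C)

r = mv/(qB) = 0.108 m, so one revolution covers 2πr = 0.679 m.
In 5 revolutions: L = 5·2πr = 3.40 m.

L ≈ 340 cm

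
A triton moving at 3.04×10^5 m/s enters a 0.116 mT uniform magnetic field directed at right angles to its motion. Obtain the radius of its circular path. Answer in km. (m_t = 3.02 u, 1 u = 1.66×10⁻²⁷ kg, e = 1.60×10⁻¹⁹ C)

r ≈ 0.0821 km

The magnetic force provides the centripetal force: qvB = mv²/r, so r = mv/(qB).
r = (5.01×10^-27 kg)(3.04×10^5 m/s) / [(1×1.60×10^-19 C)(1.16×10^-4 T)] = 82.1 m.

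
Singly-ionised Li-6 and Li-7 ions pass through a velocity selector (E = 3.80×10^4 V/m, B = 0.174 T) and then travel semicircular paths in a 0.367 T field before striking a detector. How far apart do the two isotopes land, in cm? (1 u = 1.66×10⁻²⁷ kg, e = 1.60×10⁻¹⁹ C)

Both emerge at v = E/B₁ = 2.18×10^5 m/s.
r = mv/(qB₂), so r₁ = 0.03704 m and r₂ = 0.04322 m, giving Δr = 6.17×10^-3 m.
After a semicircle each ion lands a diameter 2r from the entry slit, so the separation is 2Δr = 0.0123 m.

Δd ≈ 1.23 cm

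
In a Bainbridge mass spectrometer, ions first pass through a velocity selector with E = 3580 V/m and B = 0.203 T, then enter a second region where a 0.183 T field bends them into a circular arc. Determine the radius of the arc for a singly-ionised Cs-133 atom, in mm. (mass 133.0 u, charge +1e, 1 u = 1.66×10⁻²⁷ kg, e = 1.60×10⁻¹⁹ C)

r ≈ 133 mm

The selector passes v = E/B = 3580/0.203 = 1.76×10^4 m/s.
In the deflection region, r = mv/(qB₂) = (2.21×10^-25)(1.76×10^4) / [(1×1.60×10^-19)(0.183)] = 0.133 m.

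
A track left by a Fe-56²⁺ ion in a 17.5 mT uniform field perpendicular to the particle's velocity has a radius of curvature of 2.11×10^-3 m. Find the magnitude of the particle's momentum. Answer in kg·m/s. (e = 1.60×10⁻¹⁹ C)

p ≈ 1.18×10^-23 kg·m/s

Since qvB = mv²/r, the momentum p = mv = qBr.
p = (2×1.60×10^-19)(0.0175)(2.11×10^-3) = 1.18×10^-23 kg·m/s.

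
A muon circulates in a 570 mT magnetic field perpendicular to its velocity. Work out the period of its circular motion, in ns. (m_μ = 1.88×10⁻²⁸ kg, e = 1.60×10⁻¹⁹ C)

The cyclotron period is independent of speed: T = 2πm/(qB).
T = 2π(1.88×10^-28) / [(1×1.60×10^-19)(0.570)] = 1.30×10^-8 s.

T ≈ 13.0 ns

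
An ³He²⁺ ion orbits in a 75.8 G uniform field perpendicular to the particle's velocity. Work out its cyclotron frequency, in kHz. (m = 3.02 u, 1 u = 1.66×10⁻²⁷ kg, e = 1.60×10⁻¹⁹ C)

f = qB/(2πm) = (2×1.60×10^-19)(7.58×10^-3) / [2π(5.01×10^-27)] = 7.70×10^4 Hz.

f ≈ 77.0 kHz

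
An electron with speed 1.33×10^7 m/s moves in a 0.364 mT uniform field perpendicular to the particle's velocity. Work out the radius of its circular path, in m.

r ≈ 0.208 m

The magnetic force provides the centripetal force: qvB = mv²/r, so r = mv/(qB).
r = (9.11×10^-31 kg)(1.33×10^7 m/s) / [(1×1.60×10^-19 C)(3.64×10^-4 T)] = 0.208 m.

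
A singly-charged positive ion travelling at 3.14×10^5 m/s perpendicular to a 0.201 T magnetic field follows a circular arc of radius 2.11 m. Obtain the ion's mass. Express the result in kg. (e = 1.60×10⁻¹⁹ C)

m ≈ 2.16×10^-25 kg

qvB = mv²/r ⇒ m = qBr/v.
m = (1×1.60×10^-19)(0.201)(2.11) / (3.14×10^5) = 2.16×10^-25 kg.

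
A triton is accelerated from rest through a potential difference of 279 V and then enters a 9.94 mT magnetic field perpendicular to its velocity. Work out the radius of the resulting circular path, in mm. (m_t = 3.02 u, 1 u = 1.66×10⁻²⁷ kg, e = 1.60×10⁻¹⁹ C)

r ≈ 421 mm

The kinetic energy gained is K = qV = (1×1.60×10^-19)(279) = 4.46×10^-17 J.
v = √(2K/m) = 1.33×10^5 m/s.
r = mv/(qB) = (5.01×10^-27)(1.33×10^5) / [(1×1.60×10^-19)(9.94×10^-3)] = 0.421 m.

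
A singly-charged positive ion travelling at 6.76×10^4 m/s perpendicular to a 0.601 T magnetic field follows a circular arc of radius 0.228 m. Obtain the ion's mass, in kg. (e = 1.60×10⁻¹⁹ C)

m ≈ 3.24×10^-25 kg

qvB = mv²/r ⇒ m = qBr/v.
m = (1×1.60×10^-19)(0.601)(0.228) / (6.76×10^4) = 3.24×10^-25 kg.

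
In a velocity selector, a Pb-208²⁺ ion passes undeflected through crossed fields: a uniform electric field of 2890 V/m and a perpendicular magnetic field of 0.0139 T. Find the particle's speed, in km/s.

For zero net force, qE = qvB, so v = E/B.
v = (2890) / (0.0139) = 2.08×10^5 m/s.

v ≈ 208 km/s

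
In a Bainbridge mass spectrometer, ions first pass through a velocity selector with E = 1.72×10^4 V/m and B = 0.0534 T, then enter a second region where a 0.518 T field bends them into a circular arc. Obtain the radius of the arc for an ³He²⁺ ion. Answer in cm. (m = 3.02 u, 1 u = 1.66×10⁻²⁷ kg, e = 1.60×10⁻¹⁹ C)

r ≈ 0.974 cm

The selector passes v = E/B = 1.72×10^4/0.0534 = 3.22×10^5 m/s.
In the deflection region, r = mv/(qB₂) = (5.01×10^-27)(3.22×10^5) / [(2×1.60×10^-19)(0.518)] = 9.74×10^-3 m.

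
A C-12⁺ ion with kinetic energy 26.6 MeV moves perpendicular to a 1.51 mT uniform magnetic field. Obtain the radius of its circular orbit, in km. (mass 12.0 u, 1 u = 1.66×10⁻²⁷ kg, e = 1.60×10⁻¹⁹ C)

r ≈ 1.70 km

Convert the energy: K = 26.6 MeV = 4.26×10^-12 J.
v = √(2K/m) = √(2·4.26×10^-12/1.99×10^-26) = 2.07×10^7 m/s.
r = mv/(qB) = (1.99×10^-26)(2.07×10^7) / [(1×1.60×10^-19)(1.51×10^-3)] = 1700 m.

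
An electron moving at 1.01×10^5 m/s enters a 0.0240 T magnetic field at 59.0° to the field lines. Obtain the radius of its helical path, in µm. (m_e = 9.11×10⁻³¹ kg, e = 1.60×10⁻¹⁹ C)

Only the perpendicular component v⊥ = v sin59.0° = 8.66×10^4 m/s is bent by the field.
r = m v⊥ /(qB) = (9.11×10^-31)(8.66×10^4) / [(1×1.60×10^-19)(0.0240)] = 2.05×10^-5 m.

r ≈ 20.5 µm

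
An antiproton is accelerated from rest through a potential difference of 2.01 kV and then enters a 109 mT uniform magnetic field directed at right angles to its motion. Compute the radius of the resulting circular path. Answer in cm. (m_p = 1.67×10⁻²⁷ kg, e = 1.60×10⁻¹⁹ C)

The kinetic energy gained is K = qV = (1×1.60×10^-19)(2010) = 3.22×10^-16 J.
v = √(2K/m) = 6.21×10^5 m/s.
r = mv/(qB) = (1.67×10^-27)(6.21×10^5) / [(1×1.60×10^-19)(0.109)] = 0.0594 m.

r ≈ 5.94 cm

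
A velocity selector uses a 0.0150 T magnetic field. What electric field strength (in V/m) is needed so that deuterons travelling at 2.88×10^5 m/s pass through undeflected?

qE = qvB ⇒ E = vB = (2.88×10^5)(0.0150) = 4320 V/m.

E ≈ 4320 V/m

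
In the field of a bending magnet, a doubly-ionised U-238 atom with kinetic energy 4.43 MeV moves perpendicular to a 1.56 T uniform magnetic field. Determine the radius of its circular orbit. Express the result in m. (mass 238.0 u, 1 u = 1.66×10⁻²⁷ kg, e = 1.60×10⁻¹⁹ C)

Convert the energy: K = 4.43 MeV = 7.09×10^-13 J.
v = √(2K/m) = √(2·7.09×10^-13/3.95×10^-25) = 1.89×10^6 m/s.
r = mv/(qB) = (3.95×10^-25)(1.89×10^6) / [(2×1.60×10^-19)(1.56)] = 1.50 m.

r ≈ 1.50 m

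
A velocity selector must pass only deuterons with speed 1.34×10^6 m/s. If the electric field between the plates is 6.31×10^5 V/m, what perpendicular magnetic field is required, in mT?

B ≈ 471 mT

qE = qvB ⇒ B = E/v = (6.31×10^5) / (1.34×10^6) = 0.471 T.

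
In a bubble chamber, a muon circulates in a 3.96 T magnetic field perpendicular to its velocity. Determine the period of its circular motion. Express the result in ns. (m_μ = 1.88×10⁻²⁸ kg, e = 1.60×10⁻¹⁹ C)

T ≈ 1.86 ns

The cyclotron period is independent of speed: T = 2πm/(qB).
T = 2π(1.88×10^-28) / [(1×1.60×10^-19)(3.96)] = 1.86×10^-9 s.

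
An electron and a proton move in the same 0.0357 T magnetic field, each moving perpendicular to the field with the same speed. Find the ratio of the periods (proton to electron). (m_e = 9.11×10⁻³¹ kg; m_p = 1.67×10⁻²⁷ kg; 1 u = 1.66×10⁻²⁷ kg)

ratio ≈ 1830

T = 2πm/(qB) is independent of speed, so T₂/T₁ = (m₂/q₂)/(m₁/q₁).
T_{proton}/T_{electron} = (1.67×10^-27/1e) / (9.11×10^-31/1e) = 1830.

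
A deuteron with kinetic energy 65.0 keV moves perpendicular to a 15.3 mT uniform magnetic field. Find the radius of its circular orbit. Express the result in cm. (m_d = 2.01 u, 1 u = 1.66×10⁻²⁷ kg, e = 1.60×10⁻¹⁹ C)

Convert the energy: K = 65.0 keV = 1.04×10^-14 J.
v = √(2K/m) = √(2·1.04×10^-14/3.34×10^-27) = 2.50×10^6 m/s.
r = mv/(qB) = (3.34×10^-27)(2.50×10^6) / [(1×1.60×10^-19)(0.0153)] = 3.40 m.

r ≈ 340 cm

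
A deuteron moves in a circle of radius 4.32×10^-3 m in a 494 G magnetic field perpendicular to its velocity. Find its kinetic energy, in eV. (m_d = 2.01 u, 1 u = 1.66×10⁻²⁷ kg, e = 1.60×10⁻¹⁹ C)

K ≈ 1.09 eV

v = qBr/m = (1×1.60×10^-19)(0.0494)(4.32×10^-3) / (3.34×10^-27) = 1.02×10^4 m/s.
K = ½mv² = 0.5·(3.34×10^-27)·(1.02×10^4)² = 1.75×10^-19 J = 1.09 eV.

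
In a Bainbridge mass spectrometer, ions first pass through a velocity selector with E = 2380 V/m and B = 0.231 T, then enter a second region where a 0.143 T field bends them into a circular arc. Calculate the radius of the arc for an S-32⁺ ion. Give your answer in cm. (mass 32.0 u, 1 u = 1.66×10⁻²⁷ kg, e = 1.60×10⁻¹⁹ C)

r ≈ 2.39 cm

The selector passes v = E/B = 2380/0.231 = 1.03×10^4 m/s.
In the deflection region, r = mv/(qB₂) = (5.31×10^-26)(1.03×10^4) / [(1×1.60×10^-19)(0.143)] = 0.0239 m.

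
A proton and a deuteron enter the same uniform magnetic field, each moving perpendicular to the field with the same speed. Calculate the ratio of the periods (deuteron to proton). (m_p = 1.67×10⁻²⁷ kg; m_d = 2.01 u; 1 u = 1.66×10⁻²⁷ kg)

ratio ≈ 2.00

T = 2πm/(qB) is independent of speed, so T₂/T₁ = (m₂/q₂)/(m₁/q₁).
T_{deuteron}/T_{proton} = (3.34×10^-27/1e) / (1.67×10^-27/1e) = 2.00.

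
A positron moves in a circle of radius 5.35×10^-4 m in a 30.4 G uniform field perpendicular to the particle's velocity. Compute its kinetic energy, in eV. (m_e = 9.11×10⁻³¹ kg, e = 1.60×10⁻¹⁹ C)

v = qBr/m = (1×1.60×10^-19)(3.04×10^-3)(5.35×10^-4) / (9.11×10^-31) = 2.86×10^5 m/s.
K = ½mv² = 0.5·(9.11×10^-31)·(2.86×10^5)² = 3.72×10^-20 J = 0.232 eV.

K ≈ 0.232 eV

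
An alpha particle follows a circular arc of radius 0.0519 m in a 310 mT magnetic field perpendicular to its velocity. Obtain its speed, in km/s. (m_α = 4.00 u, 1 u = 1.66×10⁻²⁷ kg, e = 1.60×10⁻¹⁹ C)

From qvB = mv²/r, v = qBr/m.
v = (2×1.60×10^-19)(0.310)(0.0519) / (6.64×10^-27) = 7.75×10^5 m/s.

v ≈ 775 km/s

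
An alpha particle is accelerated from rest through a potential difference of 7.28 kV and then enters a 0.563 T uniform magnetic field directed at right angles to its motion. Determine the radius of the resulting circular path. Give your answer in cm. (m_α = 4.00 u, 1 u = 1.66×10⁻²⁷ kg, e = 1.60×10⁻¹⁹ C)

The kinetic energy gained is K = qV = (2×1.60×10^-19)(7280) = 2.33×10^-15 J.
v = √(2K/m) = 8.38×10^5 m/s.
r = mv/(qB) = (6.64×10^-27)(8.38×10^5) / [(2×1.60×10^-19)(0.563)] = 0.0309 m.

r ≈ 3.09 cm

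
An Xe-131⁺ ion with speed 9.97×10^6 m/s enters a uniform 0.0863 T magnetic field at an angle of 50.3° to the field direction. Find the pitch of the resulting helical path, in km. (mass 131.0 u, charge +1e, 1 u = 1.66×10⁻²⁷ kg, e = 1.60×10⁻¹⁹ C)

pitch ≈ 0.630 km

The velocity component along B is v∥ = v cos50.3° = 6.37×10^6 m/s.
The cyclotron period T = 2πm/(qB) = 9.90×10^-5 s is set by m, q, B alone.
Pitch = v∥·T = (6.37×10^6)(9.90×10^-5) = 630 m.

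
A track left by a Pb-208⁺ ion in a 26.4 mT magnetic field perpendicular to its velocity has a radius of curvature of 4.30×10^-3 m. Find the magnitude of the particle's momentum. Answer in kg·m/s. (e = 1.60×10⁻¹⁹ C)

p ≈ 1.82×10^-23 kg·m/s

Since qvB = mv²/r, the momentum p = mv = qBr.
p = (1×1.60×10^-19)(0.0264)(4.30×10^-3) = 1.82×10^-23 kg·m/s.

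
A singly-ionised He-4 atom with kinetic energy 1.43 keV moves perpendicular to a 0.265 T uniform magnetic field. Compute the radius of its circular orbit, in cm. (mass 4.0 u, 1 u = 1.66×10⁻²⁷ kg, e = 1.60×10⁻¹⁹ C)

Convert the energy: K = 1.43 keV = 2.29×10^-16 J.
v = √(2K/m) = √(2·2.29×10^-16/6.64×10^-27) = 2.63×10^5 m/s.
r = mv/(qB) = (6.64×10^-27)(2.63×10^5) / [(1×1.60×10^-19)(0.265)] = 0.0411 m.

r ≈ 4.11 cm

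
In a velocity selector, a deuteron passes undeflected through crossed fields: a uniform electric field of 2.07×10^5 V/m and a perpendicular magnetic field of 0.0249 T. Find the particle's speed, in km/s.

v ≈ 8310 km/s

For zero net force, qE = qvB, so v = E/B.
v = (2.07×10^5) / (0.0249) = 8.31×10^6 m/s.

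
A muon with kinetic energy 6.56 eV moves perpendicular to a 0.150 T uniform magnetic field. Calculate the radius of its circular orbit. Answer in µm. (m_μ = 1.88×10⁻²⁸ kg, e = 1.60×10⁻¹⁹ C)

Convert the energy: K = 6.56 eV = 1.05×10^-18 J.
v = √(2K/m) = √(2·1.05×10^-18/1.88×10^-28) = 1.06×10^5 m/s.
r = mv/(qB) = (1.88×10^-28)(1.06×10^5) / [(1×1.60×10^-19)(0.150)] = 8.28×10^-4 m.

r ≈ 828 µm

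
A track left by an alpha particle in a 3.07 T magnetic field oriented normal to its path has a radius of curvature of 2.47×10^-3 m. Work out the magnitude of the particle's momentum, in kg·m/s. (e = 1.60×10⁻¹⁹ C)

p ≈ 2.43×10^-21 kg·m/s

Since qvB = mv²/r, the momentum p = mv = qBr.
p = (2×1.60×10^-19)(3.07)(2.47×10^-3) = 2.43×10^-21 kg·m/s.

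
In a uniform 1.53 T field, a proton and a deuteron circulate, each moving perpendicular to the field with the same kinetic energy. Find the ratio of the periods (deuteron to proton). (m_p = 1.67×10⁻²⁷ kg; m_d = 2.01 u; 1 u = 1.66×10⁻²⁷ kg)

ratio ≈ 2.00

T = 2πm/(qB) is independent of speed, so T₂/T₁ = (m₂/q₂)/(m₁/q₁).
T_{deuteron}/T_{proton} = (3.34×10^-27/1e) / (1.67×10^-27/1e) = 2.00.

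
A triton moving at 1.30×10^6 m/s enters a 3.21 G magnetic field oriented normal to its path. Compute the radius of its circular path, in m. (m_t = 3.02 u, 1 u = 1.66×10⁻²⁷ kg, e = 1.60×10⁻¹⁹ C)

The magnetic force provides the centripetal force: qvB = mv²/r, so r = mv/(qB).
r = (5.01×10^-27 kg)(1.30×10^6 m/s) / [(1×1.60×10^-19 C)(3.21×10^-4 T)] = 127 m.

r ≈ 127 m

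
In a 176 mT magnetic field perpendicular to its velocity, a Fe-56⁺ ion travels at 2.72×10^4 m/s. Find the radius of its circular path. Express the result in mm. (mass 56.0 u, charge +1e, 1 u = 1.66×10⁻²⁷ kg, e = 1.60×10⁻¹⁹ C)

r ≈ 89.8 mm

The magnetic force provides the centripetal force: qvB = mv²/r, so r = mv/(qB).
r = (9.30×10^-26 kg)(2.72×10^4 m/s) / [(1×1.60×10^-19 C)(0.176 T)] = 0.0898 m.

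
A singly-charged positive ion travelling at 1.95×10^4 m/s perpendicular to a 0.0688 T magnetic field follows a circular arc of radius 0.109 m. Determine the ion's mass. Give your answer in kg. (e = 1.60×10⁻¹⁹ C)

qvB = mv²/r ⇒ m = qBr/v.
m = (1×1.60×10^-19)(0.0688)(0.109) / (1.95×10^4) = 6.15×10^-26 kg.

m ≈ 6.15×10^-26 kg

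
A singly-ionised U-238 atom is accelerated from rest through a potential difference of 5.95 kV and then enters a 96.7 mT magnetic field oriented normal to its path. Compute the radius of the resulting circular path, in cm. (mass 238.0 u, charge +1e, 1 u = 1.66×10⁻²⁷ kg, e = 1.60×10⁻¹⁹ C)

The kinetic energy gained is K = qV = (1×1.60×10^-19)(5950) = 9.52×10^-16 J.
v = √(2K/m) = 6.94×10^4 m/s.
r = mv/(qB) = (3.95×10^-25)(6.94×10^4) / [(1×1.60×10^-19)(0.0967)] = 1.77 m.

r ≈ 177 cm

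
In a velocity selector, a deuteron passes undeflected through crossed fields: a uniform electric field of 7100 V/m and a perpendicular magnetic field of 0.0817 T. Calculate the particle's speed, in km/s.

For zero net force, qE = qvB, so v = E/B.
v = (7100) / (0.0817) = 8.69×10^4 m/s.

v ≈ 86.9 km/s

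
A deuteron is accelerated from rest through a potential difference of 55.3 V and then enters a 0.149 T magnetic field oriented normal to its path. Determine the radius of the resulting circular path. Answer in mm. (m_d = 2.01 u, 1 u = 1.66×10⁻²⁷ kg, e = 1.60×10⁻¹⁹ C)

The kinetic energy gained is K = qV = (1×1.60×10^-19)(55.3) = 8.85×10^-18 J.
v = √(2K/m) = 7.28×10^4 m/s.
r = mv/(qB) = (3.34×10^-27)(7.28×10^4) / [(1×1.60×10^-19)(0.149)] = 0.0102 m.

r ≈ 10.2 mm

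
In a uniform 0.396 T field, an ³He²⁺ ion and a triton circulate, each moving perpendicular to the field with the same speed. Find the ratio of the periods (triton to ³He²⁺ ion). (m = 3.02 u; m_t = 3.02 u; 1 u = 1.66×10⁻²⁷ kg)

T = 2πm/(qB) is independent of speed, so T₂/T₁ = (m₂/q₂)/(m₁/q₁).
T_{triton}/T_{³He²⁺ ion} = (5.01×10^-27/1e) / (5.01×10^-27/2e) = 2.00.

ratio ≈ 2.00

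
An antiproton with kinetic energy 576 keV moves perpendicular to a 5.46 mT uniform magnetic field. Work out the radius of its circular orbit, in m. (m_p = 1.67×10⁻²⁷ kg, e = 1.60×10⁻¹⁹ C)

r ≈ 20.1 m

Convert the energy: K = 576 keV = 9.22×10^-14 J.
v = √(2K/m) = √(2·9.22×10^-14/1.67×10^-27) = 1.05×10^7 m/s.
r = mv/(qB) = (1.67×10^-27)(1.05×10^7) / [(1×1.60×10^-19)(5.46×10^-3)] = 20.1 m.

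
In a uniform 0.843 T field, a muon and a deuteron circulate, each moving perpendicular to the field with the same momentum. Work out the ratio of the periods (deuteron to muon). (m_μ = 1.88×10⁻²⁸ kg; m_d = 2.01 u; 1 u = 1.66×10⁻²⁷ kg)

T = 2πm/(qB) is independent of speed, so T₂/T₁ = (m₂/q₂)/(m₁/q₁).
T_{deuteron}/T_{muon} = (3.34×10^-27/1e) / (1.88×10^-28/1e) = 17.7.

ratio ≈ 17.7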